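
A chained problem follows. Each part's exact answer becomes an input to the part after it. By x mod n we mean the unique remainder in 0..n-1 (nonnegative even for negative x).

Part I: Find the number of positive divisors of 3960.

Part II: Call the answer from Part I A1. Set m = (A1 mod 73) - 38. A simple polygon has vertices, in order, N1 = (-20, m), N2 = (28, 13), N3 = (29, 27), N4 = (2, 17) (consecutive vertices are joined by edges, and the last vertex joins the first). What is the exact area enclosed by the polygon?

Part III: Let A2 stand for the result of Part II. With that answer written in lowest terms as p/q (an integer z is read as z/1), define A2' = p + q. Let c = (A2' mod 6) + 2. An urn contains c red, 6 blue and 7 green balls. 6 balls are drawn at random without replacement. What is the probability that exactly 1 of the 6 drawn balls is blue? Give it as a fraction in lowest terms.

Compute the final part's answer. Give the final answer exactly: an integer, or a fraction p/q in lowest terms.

Part I: 3960 = 2^3 * 3^2 * 5 * 11; number of divisors = (3+1) * (2+1) * (1+1) * (1+1) = 48; answer 48
Part II: A1 = 48; m = 10; cross terms: (-20*13 - 28*10)=-540, (28*27 - 29*13)=379, (29*17 - 2*27)=439, (2*10 - -20*17)=360; twice the area = |638| = 638; area = 319; answer 319
Part III: A2 = 319; threaded value p + q = 320; c = 4; total draws C(17,6) = 12376; favorable C(6,1)*C(11,5) = 2772; P = 99/442; answer 99/442

99/442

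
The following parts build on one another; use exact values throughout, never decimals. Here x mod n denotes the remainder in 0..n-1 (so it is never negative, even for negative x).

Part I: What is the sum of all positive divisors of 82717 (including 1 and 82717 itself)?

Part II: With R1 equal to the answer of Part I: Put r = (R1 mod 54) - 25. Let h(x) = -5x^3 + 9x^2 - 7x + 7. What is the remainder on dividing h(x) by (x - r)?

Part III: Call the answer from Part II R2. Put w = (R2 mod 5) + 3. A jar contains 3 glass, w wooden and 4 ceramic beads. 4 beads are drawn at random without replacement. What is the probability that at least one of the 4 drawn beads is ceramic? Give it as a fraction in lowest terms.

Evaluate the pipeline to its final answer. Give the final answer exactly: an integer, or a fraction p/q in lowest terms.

589/715

Part I: 82717 = 181 * 457; sigma = (1 + 181) * (1 + 457) = 182 * 458 = 83356; answer 83356
Part II: R1 = 83356; r = 9; remainder = value at the root: -5*(9)^3 + 9*(9)^2 - 7*(9)^1 + 7 = (-3645) + (729) + (-63) + (7) = -2972; answer -2972
Part III: R2 = -2972; w = 6; total draws C(13,4) = 715; complement C(9,4) = 126; favorable 715 - 126 = 589; P = 589/715; answer 589/715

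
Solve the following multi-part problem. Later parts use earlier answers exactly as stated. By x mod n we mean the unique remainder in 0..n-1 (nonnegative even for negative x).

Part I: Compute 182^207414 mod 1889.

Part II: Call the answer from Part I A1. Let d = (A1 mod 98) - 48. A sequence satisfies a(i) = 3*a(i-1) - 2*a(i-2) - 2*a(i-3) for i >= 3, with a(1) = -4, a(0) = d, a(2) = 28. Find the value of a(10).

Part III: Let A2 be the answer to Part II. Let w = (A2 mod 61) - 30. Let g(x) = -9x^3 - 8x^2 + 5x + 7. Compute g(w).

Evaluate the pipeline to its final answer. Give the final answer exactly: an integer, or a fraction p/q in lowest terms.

-677

Part I: squarings mod 1889: 182^1=182, 182^2=1011, 182^4=172, 182^8=1249, 182^16=1576, 182^32=1630, 182^64=966, 182^128=1879, 182^256=100, 182^512=555, 182^1024=118, 182^2048=701, 182^4096=261, 182^8192=117, 182^16384=466, 182^32768=1810, 182^65536=574, 182^131072=790; 182^207414 = 182^2 * 182^4 * 182^16 * 182^32 * 182^512 * 182^2048 * 182^8192 * 182^65536 * 182^131072 = 660 (mod 1889); answer 660
Part II: A1 = 660; d = 24; a(3) = 3*(28) - 2*(-4) - 2*(24) = 44; iterating: a(3)=44, a(4)=84, a(5)=108, a(6)=68, a(7)=-180, a(8)=-892, a(9)=-2452, a(10)=-5212; answer -5212
Part III: A2 = -5212; w = 4; -9*(4)^3 - 8*(4)^2 + 5*(4)^1 + 7 = (-576) + (-128) + (20) + (7) = -677; answer -677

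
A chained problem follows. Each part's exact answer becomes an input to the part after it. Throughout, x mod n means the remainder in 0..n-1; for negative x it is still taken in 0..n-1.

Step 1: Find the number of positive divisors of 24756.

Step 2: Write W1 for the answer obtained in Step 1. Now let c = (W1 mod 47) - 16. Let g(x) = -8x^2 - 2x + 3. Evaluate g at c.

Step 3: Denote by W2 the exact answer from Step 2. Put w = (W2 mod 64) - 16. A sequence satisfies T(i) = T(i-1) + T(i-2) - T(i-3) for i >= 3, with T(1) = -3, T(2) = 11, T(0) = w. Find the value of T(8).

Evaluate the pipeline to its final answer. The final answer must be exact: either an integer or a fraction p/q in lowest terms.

Step 1: 24756 = 2^2 * 3 * 2063; number of divisors = (2+1) * (1+1) * (1+1) = 12; answer 12
Step 2: W1 = 12; c = -4; -8*(-4)^2 - 2*(-4)^1 + 3 = (-128) + (8) + (3) = -117; answer -117
Step 3: W2 = -117; w = -5; T(3) = 1*(11) + 1*(-3) - 1*(-5) = 13; iterating: T(3)=13, T(4)=27, T(5)=29, T(6)=43, T(7)=45, T(8)=59; answer 59

59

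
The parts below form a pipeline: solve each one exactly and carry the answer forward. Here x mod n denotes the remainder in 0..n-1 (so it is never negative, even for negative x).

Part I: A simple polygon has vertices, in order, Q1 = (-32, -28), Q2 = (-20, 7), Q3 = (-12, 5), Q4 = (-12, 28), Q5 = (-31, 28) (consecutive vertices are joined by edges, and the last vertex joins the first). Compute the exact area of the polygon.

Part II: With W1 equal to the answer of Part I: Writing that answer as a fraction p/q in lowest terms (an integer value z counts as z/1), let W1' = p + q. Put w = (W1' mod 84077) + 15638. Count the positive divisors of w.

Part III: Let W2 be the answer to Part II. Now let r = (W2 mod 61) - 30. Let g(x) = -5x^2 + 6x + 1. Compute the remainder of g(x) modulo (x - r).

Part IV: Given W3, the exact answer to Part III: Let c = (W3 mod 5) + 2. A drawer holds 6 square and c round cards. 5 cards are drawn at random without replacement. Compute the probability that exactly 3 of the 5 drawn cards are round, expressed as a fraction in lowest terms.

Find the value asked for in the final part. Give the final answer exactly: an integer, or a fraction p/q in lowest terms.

25/77

Part I: cross terms: (-32*7 - -20*-28)=-784, (-20*5 - -12*7)=-16, (-12*28 - -12*5)=-276, (-12*28 - -31*28)=532, (-31*-28 - -32*28)=1764; twice the area = |1220| = 1220; area = 610; answer 610
Part II: W1 = 610; threaded value p + q = 611; w = 16249; 16249 is prime, so its only divisors are 1 and 16249; count = 2; answer 2
Part III: W2 = 2; r = -28; remainder = value at the root: -5*(-28)^2 + 6*(-28)^1 + 1 = (-3920) + (-168) + (1) = -4087; answer -4087
Part IV: W3 = -4087; c = 5; total draws C(11,5) = 462; favorable C(5,3)*C(6,2) = 150; P = 25/77; answer 25/77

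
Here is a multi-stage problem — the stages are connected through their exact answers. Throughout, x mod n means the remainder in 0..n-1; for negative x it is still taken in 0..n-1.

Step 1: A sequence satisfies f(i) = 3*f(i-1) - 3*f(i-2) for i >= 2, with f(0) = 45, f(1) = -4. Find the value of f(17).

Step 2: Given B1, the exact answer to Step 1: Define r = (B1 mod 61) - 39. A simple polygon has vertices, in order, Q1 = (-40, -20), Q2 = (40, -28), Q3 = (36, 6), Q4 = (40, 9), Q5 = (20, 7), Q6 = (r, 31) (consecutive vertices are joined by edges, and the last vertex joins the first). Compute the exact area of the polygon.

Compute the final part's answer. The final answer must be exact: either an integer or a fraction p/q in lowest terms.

5401/2

Step 1: f(2) = 3*(-4) - 3*(45) = -147; iterating: f(2)=-147, f(3)=-429, f(4)=-846, f(5)=-1251, f(6)=-1215, f(7)=108, f(8)=3969, f(9)=11583, f(10)=22842, f(11)=33777, f(12)=32805, f(13)=-2916, f(14)=-107163, f(15)=-312741, f(16)=-616734, f(17)=-911979; answer -911979
Step 2: B1 = -911979; r = -7; cross terms: (-40*-28 - 40*-20)=1920, (40*6 - 36*-28)=1248, (36*9 - 40*6)=84, (40*7 - 20*9)=100, (20*31 - -7*7)=669, (-7*-20 - -40*31)=1380; twice the area = |5401| = 5401; area = 5401/2; answer 5401/2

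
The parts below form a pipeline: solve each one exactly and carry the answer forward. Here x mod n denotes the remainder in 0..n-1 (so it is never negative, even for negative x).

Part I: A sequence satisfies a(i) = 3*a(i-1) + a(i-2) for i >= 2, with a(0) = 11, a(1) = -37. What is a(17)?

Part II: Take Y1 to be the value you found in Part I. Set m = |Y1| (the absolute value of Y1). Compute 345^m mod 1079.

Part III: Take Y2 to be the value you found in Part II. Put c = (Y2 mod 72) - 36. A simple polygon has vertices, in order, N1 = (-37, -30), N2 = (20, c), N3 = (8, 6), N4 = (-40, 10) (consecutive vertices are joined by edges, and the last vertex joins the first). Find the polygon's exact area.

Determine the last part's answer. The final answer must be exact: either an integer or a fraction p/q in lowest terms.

Part I: a(2) = 3*(-37) + 1*(11) = -100; iterating: a(2)=-100, a(3)=-337, a(4)=-1111, a(5)=-3670, a(6)=-12121, a(7)=-40033, a(8)=-132220, a(9)=-436693, a(10)=-1442299, a(11)=-4763590, a(12)=-15733069, a(13)=-51962797, a(14)=-171621460, a(15)=-566827177, a(16)=-1872102991, a(17)=-6183136150; answer -6183136150
Part II: Y1 = -6183136150; m = 6183136150; squarings mod 1079: 345^1=345, 345^2=335, 345^4=9, 345^8=81, 345^16=87, 345^32=16, 345^64=256, 345^128=796, 345^256=243, 345^512=783, 345^1024=217, 345^2048=692, 345^4096=867, 345^8192=705, 345^16384=685, 345^32768=939, 345^65536=178, 345^131072=393, 345^262144=152, 345^524288=445, 345^1048576=568, 345^2097152=3, 345^4194304=9, 345^8388608=81, 345^16777216=87, 345^33554432=16, 345^67108864=256, 345^134217728=796, 345^268435456=243, 345^536870912=783, 345^1073741824=217, 345^2147483648=692, 345^4294967296=867; 345^6183136150 = 345^2 * 345^4 * 345^16 * 345^128 * 345^256 * 345^512 * 345^2048 * 345^8192 * 345^65536 * 345^131072 * 345^524288 * 345^8388608 * 345^268435456 * 345^536870912 * 345^1073741824 * 345^4294967296 = 680 (mod 1079); answer 680
Part III: Y2 = 680; c = -4; cross terms: (-37*-4 - 20*-30)=748, (20*6 - 8*-4)=152, (8*10 - -40*6)=320, (-40*-30 - -37*10)=1570; twice the area = |2790| = 2790; area = 1395; answer 1395

1395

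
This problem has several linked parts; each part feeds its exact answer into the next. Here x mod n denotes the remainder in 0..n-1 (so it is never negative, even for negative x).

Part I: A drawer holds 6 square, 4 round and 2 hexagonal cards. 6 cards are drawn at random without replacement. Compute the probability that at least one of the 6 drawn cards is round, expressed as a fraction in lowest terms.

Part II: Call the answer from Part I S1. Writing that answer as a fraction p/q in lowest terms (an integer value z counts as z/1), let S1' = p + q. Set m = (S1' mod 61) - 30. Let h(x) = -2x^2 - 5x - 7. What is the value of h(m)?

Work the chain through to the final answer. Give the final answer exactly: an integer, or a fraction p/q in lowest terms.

-1229

Part I: total draws C(12,6) = 924; complement C(8,6) = 28; favorable 924 - 28 = 896; P = 32/33; answer 32/33
Part II: S1 = 32/33; threaded value p + q = 65; m = -26; -2*(-26)^2 - 5*(-26)^1 - 7 = (-1352) + (130) + (-7) = -1229; answer -1229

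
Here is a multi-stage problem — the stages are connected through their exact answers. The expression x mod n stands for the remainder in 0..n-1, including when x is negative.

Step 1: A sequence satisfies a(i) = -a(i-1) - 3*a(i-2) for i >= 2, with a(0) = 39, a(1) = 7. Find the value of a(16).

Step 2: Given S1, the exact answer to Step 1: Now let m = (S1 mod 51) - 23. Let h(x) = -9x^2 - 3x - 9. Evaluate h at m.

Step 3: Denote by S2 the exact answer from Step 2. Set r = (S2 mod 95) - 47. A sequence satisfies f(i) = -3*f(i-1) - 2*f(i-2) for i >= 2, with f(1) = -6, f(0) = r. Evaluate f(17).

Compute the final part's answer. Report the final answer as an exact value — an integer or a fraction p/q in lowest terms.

Step 1: a(2) = -1*(7) - 3*(39) = -124; iterating: a(2)=-124, a(3)=103, a(4)=269, a(5)=-578, a(6)=-229, a(7)=1963, a(8)=-1276, a(9)=-4613, a(10)=8441, a(11)=5398, a(12)=-30721, a(13)=14527, a(14)=77636, a(15)=-121217, a(16)=-111691; answer -111691
Step 2: S1 = -111691; m = 27; -9*(27)^2 - 3*(27)^1 - 9 = (-6561) + (-81) + (-9) = -6651; answer -6651
Step 3: S2 = -6651; r = 47; f(2) = -3*(-6) - 2*(47) = -76; iterating: f(2)=-76, f(3)=240, f(4)=-568, f(5)=1224, f(6)=-2536, f(7)=5160, f(8)=-10408, f(9)=20904, f(10)=-41896, f(11)=83880, f(12)=-167848, f(13)=335784, f(14)=-671656, f(15)=1343400, f(16)=-2686888, f(17)=5373864; answer 5373864

5373864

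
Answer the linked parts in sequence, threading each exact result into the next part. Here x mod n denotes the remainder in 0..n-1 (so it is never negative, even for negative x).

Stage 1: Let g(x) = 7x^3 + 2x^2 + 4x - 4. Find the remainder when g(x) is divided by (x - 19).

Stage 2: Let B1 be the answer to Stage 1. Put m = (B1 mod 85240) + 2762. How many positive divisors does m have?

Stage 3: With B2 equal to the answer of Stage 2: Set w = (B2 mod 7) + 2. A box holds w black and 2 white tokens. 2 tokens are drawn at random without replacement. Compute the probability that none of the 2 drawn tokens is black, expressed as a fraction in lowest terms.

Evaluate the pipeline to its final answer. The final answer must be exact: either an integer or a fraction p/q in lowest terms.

1/10

Stage 1: remainder = value at the root: 7*(19)^3 + 2*(19)^2 + 4*(19)^1 - 4 = (48013) + (722) + (76) + (-4) = 48807; answer 48807
Stage 2: B1 = 48807; m = 51569; 51569 = 7 * 53 * 139; number of divisors = (1+1) * (1+1) * (1+1) = 8; answer 8
Stage 3: B2 = 8; w = 3; total draws C(5,2) = 10; favorable C(2,2) = 1; P = 1/10; answer 1/10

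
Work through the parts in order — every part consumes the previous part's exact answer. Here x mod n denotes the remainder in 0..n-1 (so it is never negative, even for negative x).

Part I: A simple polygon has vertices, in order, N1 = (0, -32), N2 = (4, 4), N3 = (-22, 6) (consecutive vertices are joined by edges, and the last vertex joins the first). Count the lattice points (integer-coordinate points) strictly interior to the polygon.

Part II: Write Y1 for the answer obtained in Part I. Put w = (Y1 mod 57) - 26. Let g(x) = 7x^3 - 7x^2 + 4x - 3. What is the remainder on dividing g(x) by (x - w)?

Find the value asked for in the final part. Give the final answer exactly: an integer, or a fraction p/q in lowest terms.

-16617

Part I: cross terms: (0*4 - 4*-32)=128, (4*6 - -22*4)=112, (-22*-32 - 0*6)=704; twice the area = |944| = 944; area = 472; boundary points = 4 + 2 + 2 = 8; strictly interior points = area - boundary/2 + 1 = 469; answer 469
Part II: Y1 = 469; w = -13; remainder = value at the root: 7*(-13)^3 - 7*(-13)^2 + 4*(-13)^1 - 3 = (-15379) + (-1183) + (-52) + (-3) = -16617; answer -16617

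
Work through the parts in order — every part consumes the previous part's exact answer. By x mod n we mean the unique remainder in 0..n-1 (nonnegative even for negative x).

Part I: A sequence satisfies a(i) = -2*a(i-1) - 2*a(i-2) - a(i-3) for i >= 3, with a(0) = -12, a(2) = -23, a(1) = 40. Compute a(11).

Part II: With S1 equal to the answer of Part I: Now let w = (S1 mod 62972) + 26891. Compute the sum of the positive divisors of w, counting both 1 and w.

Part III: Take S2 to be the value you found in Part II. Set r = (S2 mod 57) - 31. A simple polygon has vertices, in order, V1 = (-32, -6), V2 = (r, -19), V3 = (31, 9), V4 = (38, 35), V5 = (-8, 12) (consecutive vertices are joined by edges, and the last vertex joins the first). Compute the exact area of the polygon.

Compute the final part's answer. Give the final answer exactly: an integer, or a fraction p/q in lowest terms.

Part I: a(3) = -2*(-23) - 2*(40) - 1*(-12) = -22; iterating: a(3)=-22, a(4)=50, a(5)=-33, a(6)=-12, a(7)=40, a(8)=-23, a(9)=-22, a(10)=50, a(11)=-33; answer -33
Part II: S1 = -33; w = 89830; 89830 = 2 * 5 * 13 * 691; sigma = (1 + 2) * (1 + 5) * (1 + 13) * (1 + 691) = 3 * 6 * 14 * 692 = 174384; answer 174384
Part III: S2 = 174384; r = -10; cross terms: (-32*-19 - -10*-6)=548, (-10*9 - 31*-19)=499, (31*35 - 38*9)=743, (38*12 - -8*35)=736, (-8*-6 - -32*12)=432; twice the area = |2958| = 2958; area = 1479; answer 1479

1479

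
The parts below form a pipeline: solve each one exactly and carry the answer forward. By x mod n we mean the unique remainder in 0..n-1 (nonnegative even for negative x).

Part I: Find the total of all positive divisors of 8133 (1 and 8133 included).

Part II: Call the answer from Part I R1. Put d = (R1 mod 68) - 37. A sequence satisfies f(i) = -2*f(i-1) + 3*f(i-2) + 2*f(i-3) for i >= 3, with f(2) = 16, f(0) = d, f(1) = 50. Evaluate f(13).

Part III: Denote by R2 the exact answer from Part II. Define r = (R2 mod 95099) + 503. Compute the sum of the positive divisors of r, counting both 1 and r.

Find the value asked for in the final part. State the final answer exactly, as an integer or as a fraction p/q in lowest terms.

52480

Part I: 8133 = 3 * 2711; sigma = (1 + 3) * (1 + 2711) = 4 * 2712 = 10848; answer 10848
Part II: R1 = 10848; d = -1; f(3) = -2*(16) + 3*(50) + 2*(-1) = 116; iterating: f(3)=116, f(4)=-84, f(5)=548, f(6)=-1116, f(7)=3708, f(8)=-9668, f(9)=28228, f(10)=-78044, f(11)=221436, f(12)=-620548, f(13)=1749316; answer 1749316
Part III: R2 = 1749316; r = 38037; 38037 = 3 * 31 * 409; sigma = (1 + 3) * (1 + 31) * (1 + 409) = 4 * 32 * 410 = 52480; answer 52480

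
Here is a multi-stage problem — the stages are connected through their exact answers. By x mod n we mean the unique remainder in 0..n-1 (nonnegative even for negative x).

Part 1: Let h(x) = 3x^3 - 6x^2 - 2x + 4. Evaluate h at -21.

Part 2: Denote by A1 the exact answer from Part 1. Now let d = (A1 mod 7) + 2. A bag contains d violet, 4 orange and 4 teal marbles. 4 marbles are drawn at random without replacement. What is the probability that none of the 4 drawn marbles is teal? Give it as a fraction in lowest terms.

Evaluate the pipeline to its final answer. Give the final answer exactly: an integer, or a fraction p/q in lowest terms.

Part 1: 3*(-21)^3 - 6*(-21)^2 - 2*(-21)^1 + 4 = (-27783) + (-2646) + (42) + (4) = -30383; answer -30383
Part 2: A1 = -30383; d = 6; total draws C(14,4) = 1001; favorable C(10,4) = 210; P = 30/143; answer 30/143

30/143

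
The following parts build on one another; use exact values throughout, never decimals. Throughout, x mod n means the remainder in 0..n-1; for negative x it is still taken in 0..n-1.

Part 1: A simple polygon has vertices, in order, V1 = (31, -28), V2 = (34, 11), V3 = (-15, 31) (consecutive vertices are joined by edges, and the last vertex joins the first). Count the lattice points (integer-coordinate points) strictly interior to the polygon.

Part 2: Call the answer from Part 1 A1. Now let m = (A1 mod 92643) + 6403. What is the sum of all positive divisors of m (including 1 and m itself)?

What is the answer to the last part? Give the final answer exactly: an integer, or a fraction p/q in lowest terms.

7560

Part 1: cross terms: (31*11 - 34*-28)=1293, (34*31 - -15*11)=1219, (-15*-28 - 31*31)=-541; twice the area = |1971| = 1971; area = 1971/2; boundary points = 3 + 1 + 1 = 5; strictly interior points = area - boundary/2 + 1 = 984; answer 984
Part 2: A1 = 984; m = 7387; 7387 = 83 * 89; sigma = (1 + 83) * (1 + 89) = 84 * 90 = 7560; answer 7560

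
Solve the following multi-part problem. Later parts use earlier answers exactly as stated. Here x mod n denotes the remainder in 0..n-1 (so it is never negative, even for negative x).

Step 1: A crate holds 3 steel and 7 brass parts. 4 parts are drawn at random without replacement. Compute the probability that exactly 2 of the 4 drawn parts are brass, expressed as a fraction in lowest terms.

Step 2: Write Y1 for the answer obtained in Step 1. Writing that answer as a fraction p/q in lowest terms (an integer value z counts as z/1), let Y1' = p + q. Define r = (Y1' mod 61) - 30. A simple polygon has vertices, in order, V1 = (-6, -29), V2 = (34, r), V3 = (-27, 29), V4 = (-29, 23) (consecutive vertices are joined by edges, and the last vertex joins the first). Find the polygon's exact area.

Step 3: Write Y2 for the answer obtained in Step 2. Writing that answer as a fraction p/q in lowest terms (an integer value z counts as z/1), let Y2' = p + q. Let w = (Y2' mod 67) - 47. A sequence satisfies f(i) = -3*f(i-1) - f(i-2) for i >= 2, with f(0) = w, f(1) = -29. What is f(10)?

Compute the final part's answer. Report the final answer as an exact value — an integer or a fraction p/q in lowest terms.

315049

Step 1: total draws C(10,4) = 210; favorable C(7,2)*C(3,2) = 63; P = 3/10; answer 3/10
Step 2: Y1 = 3/10; threaded value p + q = 13; r = -17; cross terms: (-6*-17 - 34*-29)=1088, (34*29 - -27*-17)=527, (-27*23 - -29*29)=220, (-29*-29 - -6*23)=979; twice the area = |2814| = 2814; area = 1407; answer 1407
Step 3: Y2 = 1407; threaded value p + q = 1408; w = -46; f(2) = -3*(-29) - 1*(-46) = 133; iterating: f(2)=133, f(3)=-370, f(4)=977, f(5)=-2561, f(6)=6706, f(7)=-17557, f(8)=45965, f(9)=-120338, f(10)=315049; answer 315049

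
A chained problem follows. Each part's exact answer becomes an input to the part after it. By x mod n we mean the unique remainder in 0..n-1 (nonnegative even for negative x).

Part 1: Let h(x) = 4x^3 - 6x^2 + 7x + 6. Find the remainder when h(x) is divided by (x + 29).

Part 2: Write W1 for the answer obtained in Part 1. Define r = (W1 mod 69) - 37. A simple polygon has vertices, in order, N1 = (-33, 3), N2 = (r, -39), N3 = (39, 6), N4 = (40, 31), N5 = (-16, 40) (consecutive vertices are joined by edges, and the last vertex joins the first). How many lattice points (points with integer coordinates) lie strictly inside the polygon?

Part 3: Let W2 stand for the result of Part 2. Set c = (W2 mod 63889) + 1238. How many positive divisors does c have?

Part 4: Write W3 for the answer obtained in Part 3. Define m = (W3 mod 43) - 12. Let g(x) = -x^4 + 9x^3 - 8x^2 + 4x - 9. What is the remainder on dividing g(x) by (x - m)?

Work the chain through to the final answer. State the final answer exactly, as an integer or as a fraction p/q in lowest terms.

-9257

Part 1: remainder = value at the root: 4*(-29)^3 - 6*(-29)^2 + 7*(-29)^1 + 6 = (-97556) + (-5046) + (-203) + (6) = -102799; answer -102799
Part 2: W1 = -102799; r = -26; cross terms: (-33*-39 - -26*3)=1365, (-26*6 - 39*-39)=1365, (39*31 - 40*6)=969, (40*40 - -16*31)=2096, (-16*3 - -33*40)=1272; twice the area = |7067| = 7067; area = 7067/2; boundary points = 7 + 5 + 1 + 1 + 1 = 15; strictly interior points = area - boundary/2 + 1 = 3527; answer 3527
Part 3: W2 = 3527; c = 4765; 4765 = 5 * 953; number of divisors = (1+1) * (1+1) = 4; answer 4
Part 4: W3 = 4; m = -8; remainder = value at the root: -1*(-8)^4 + 9*(-8)^3 - 8*(-8)^2 + 4*(-8)^1 - 9 = (-4096) + (-4608) + (-512) + (-32) + (-9) = -9257; answer -9257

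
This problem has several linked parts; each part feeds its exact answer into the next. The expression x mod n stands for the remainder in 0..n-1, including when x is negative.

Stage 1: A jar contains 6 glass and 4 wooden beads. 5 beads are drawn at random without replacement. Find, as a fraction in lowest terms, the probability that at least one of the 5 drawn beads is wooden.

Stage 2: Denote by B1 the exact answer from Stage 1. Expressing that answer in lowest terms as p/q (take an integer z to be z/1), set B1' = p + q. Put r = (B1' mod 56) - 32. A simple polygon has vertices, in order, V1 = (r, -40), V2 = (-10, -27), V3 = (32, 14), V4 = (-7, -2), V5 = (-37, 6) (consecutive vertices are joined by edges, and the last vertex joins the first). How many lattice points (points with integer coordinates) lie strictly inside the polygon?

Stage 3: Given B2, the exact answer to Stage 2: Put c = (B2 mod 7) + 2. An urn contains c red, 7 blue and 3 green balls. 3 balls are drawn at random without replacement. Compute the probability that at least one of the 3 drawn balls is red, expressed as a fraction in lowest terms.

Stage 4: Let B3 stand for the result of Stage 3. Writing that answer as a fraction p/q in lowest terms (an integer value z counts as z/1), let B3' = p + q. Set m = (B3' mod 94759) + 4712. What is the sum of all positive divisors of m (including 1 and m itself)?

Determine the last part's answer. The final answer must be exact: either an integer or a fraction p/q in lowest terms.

8784

Stage 1: total draws C(10,5) = 252; complement C(6,5) = 6; favorable 252 - 6 = 246; P = 41/42; answer 41/42
Stage 2: B1 = 41/42; threaded value p + q = 83; r = -5; cross terms: (-5*-27 - -10*-40)=-265, (-10*14 - 32*-27)=724, (32*-2 - -7*14)=34, (-7*6 - -37*-2)=-116, (-37*-40 - -5*6)=1510; twice the area = |1887| = 1887; area = 1887/2; boundary points = 1 + 1 + 1 + 2 + 2 = 7; strictly interior points = area - boundary/2 + 1 = 941; answer 941
Stage 3: B2 = 941; c = 5; total draws C(15,3) = 455; complement C(10,3) = 120; favorable 455 - 120 = 335; P = 67/91; answer 67/91
Stage 4: B3 = 67/91; threaded value p + q = 158; m = 4870; 4870 = 2 * 5 * 487; sigma = (1 + 2) * (1 + 5) * (1 + 487) = 3 * 6 * 488 = 8784; answer 8784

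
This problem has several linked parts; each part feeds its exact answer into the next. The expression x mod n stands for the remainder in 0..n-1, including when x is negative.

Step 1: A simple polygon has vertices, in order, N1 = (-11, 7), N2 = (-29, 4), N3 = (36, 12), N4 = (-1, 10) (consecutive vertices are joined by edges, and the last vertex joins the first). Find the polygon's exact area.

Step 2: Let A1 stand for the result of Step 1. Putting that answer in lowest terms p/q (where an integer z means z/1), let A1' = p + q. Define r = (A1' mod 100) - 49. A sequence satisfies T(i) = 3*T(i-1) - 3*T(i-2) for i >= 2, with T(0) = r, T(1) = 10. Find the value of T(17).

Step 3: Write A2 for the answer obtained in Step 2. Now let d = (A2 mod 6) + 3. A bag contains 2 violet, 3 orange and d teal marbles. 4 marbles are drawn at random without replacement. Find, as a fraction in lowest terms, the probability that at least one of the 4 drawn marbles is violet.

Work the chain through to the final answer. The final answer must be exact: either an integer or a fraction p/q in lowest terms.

34/55

Step 1: cross terms: (-11*4 - -29*7)=159, (-29*12 - 36*4)=-492, (36*10 - -1*12)=372, (-1*7 - -11*10)=103; twice the area = |142| = 142; area = 71; answer 71
Step 2: A1 = 71; threaded value p + q = 72; r = 23; T(2) = 3*(10) - 3*(23) = -39; iterating: T(2)=-39, T(3)=-147, T(4)=-324, T(5)=-531, T(6)=-621, T(7)=-270, T(8)=1053, T(9)=3969, T(10)=8748, T(11)=14337, T(12)=16767, T(13)=7290, T(14)=-28431, T(15)=-107163, T(16)=-236196, T(17)=-387099; answer -387099
Step 3: A2 = -387099; d = 6; total draws C(11,4) = 330; complement C(9,4) = 126; favorable 330 - 126 = 204; P = 34/55; answer 34/55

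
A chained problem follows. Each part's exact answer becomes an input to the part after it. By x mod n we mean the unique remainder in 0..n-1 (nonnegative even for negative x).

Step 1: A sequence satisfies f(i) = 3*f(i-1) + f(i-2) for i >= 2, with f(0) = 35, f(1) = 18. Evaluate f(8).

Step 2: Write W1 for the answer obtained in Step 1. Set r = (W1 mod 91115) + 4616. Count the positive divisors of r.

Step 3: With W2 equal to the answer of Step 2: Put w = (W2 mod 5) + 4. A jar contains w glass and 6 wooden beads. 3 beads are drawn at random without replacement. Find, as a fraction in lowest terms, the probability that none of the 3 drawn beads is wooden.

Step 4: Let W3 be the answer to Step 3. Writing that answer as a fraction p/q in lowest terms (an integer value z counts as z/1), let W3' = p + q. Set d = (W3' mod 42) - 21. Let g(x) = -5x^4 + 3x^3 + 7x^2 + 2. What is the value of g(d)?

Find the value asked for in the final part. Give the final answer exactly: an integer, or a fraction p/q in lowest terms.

-182474

Step 1: f(2) = 3*(18) + 1*(35) = 89; iterating: f(2)=89, f(3)=285, f(4)=944, f(5)=3117, f(6)=10295, f(7)=34002, f(8)=112301; answer 112301
Step 2: W1 = 112301; r = 25802; 25802 = 2 * 7 * 19 * 97; number of divisors = (1+1) * (1+1) * (1+1) * (1+1) = 16; answer 16
Step 3: W2 = 16; w = 5; total draws C(11,3) = 165; favorable C(5,3) = 10; P = 2/33; answer 2/33
Step 4: W3 = 2/33; threaded value p + q = 35; d = 14; -5*(14)^4 + 3*(14)^3 + 7*(14)^2 + 2 = (-192080) + (8232) + (1372) + (2) = -182474; answer -182474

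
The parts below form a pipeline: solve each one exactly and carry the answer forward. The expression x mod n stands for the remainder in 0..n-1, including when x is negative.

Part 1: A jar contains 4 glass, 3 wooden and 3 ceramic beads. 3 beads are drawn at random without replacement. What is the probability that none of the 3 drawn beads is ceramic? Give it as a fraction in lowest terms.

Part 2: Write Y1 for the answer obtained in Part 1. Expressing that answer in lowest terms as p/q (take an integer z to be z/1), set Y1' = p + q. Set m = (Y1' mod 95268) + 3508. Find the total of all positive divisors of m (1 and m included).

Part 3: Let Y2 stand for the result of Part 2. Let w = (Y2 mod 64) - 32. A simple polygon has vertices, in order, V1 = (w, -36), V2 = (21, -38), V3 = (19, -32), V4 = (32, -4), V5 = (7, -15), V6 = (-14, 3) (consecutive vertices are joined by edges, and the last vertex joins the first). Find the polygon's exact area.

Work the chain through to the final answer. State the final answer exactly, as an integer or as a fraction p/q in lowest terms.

Part 1: total draws C(10,3) = 120; favorable C(7,3) = 35; P = 7/24; answer 7/24
Part 2: Y1 = 7/24; threaded value p + q = 31; m = 3539; 3539 is prime, so its only divisors are 1 and 3539; sigma = 1 + 3539 = 3540; answer 3540
Part 3: Y2 = 3540; w = -12; cross terms: (-12*-38 - 21*-36)=1212, (21*-32 - 19*-38)=50, (19*-4 - 32*-32)=948, (32*-15 - 7*-4)=-452, (7*3 - -14*-15)=-189, (-14*-36 - -12*3)=540; twice the area = |2109| = 2109; area = 2109/2; answer 2109/2

2109/2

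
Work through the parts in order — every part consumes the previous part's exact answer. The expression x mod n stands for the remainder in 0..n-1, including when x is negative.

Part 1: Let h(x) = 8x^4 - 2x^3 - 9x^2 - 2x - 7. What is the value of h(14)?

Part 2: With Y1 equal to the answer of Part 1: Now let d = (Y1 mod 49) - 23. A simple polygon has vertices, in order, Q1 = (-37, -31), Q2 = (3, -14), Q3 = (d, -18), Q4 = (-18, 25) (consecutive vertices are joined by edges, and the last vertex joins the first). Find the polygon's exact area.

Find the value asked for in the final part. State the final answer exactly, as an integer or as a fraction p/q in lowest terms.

1365/2

Part 1: 8*(14)^4 - 2*(14)^3 - 9*(14)^2 - 2*(14)^1 - 7 = (307328) + (-5488) + (-1764) + (-28) + (-7) = 300041; answer 300041
Part 2: Y1 = 300041; d = -9; cross terms: (-37*-14 - 3*-31)=611, (3*-18 - -9*-14)=-180, (-9*25 - -18*-18)=-549, (-18*-31 - -37*25)=1483; twice the area = |1365| = 1365; area = 1365/2; answer 1365/2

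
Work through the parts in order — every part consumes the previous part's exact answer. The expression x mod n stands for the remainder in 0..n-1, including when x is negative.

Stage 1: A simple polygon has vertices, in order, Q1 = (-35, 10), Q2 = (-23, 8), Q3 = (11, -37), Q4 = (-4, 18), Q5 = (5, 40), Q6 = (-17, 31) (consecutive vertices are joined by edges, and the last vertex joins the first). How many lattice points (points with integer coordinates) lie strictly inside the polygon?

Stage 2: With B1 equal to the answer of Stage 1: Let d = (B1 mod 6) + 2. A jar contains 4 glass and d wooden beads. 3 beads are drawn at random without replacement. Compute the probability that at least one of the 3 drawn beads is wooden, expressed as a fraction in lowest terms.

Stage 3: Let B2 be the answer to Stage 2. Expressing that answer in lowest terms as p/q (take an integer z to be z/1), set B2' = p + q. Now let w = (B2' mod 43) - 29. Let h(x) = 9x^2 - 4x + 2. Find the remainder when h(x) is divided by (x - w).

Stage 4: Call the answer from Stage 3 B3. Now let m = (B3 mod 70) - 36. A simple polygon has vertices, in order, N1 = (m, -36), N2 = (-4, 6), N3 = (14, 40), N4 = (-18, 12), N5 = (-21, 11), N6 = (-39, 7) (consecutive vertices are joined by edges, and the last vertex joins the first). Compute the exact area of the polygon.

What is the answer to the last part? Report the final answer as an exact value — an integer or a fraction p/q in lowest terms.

Stage 1: cross terms: (-35*8 - -23*10)=-50, (-23*-37 - 11*8)=763, (11*18 - -4*-37)=50, (-4*40 - 5*18)=-250, (5*31 - -17*40)=835, (-17*10 - -35*31)=915; twice the area = |2263| = 2263; area = 2263/2; boundary points = 2 + 1 + 5 + 1 + 1 + 3 = 13; strictly interior points = area - boundary/2 + 1 = 1126; answer 1126
Stage 2: B1 = 1126; d = 6; total draws C(10,3) = 120; complement C(4,3) = 4; favorable 120 - 4 = 116; P = 29/30; answer 29/30
Stage 3: B2 = 29/30; threaded value p + q = 59; w = -13; remainder = value at the root: 9*(-13)^2 - 4*(-13)^1 + 2 = (1521) + (52) + (2) = 1575; answer 1575
Stage 4: B3 = 1575; m = -1; cross terms: (-1*6 - -4*-36)=-150, (-4*40 - 14*6)=-244, (14*12 - -18*40)=888, (-18*11 - -21*12)=54, (-21*7 - -39*11)=282, (-39*-36 - -1*7)=1411; twice the area = |2241| = 2241; area = 2241/2; answer 2241/2

2241/2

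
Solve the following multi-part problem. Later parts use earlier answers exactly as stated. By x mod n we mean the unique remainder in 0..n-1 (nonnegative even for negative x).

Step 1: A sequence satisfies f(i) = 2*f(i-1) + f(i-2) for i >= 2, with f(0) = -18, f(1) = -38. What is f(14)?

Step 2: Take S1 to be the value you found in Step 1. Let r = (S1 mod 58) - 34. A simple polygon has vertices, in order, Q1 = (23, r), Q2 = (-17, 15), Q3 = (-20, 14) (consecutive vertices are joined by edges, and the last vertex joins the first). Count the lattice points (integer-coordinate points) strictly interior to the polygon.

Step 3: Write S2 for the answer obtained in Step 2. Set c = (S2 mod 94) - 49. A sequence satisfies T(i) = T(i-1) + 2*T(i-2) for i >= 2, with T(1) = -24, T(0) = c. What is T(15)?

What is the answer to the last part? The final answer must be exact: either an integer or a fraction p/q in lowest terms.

Step 1: f(2) = 2*(-38) + 1*(-18) = -94; iterating: f(2)=-94, f(3)=-226, f(4)=-546, f(5)=-1318, f(6)=-3182, f(7)=-7682, f(8)=-18546, f(9)=-44774, f(10)=-108094, f(11)=-260962, f(12)=-630018, f(13)=-1520998, f(14)=-3672014; answer -3672014
Step 2: S1 = -3672014; r = -10; cross terms: (23*15 - -17*-10)=175, (-17*14 - -20*15)=62, (-20*-10 - 23*14)=-122; twice the area = |115| = 115; area = 115/2; boundary points = 5 + 1 + 1 = 7; strictly interior points = area - boundary/2 + 1 = 55; answer 55
Step 3: S2 = 55; c = 6; T(2) = 1*(-24) + 2*(6) = -12; iterating: T(2)=-12, T(3)=-60, T(4)=-84, T(5)=-204, T(6)=-372, T(7)=-780, T(8)=-1524, T(9)=-3084, T(10)=-6132, T(11)=-12300, T(12)=-24564, T(13)=-49164, T(14)=-98292, T(15)=-196620; answer -196620

-196620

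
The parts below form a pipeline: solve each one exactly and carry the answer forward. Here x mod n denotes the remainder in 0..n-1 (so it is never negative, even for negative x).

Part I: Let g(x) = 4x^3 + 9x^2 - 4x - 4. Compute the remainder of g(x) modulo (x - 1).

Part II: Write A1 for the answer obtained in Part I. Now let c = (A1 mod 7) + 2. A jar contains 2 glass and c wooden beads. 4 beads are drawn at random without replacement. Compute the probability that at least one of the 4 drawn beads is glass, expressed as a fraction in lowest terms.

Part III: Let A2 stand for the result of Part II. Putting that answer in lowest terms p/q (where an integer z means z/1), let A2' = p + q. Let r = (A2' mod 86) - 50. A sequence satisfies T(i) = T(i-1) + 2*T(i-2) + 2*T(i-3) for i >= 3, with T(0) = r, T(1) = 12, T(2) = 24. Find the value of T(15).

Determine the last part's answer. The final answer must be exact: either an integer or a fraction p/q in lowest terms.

Part I: remainder = value at the root: 4*(1)^3 + 9*(1)^2 - 4*(1)^1 - 4 = (4) + (9) + (-4) + (-4) = 5; answer 5
Part II: A1 = 5; c = 7; total draws C(9,4) = 126; complement C(7,4) = 35; favorable 126 - 35 = 91; P = 13/18; answer 13/18
Part III: A2 = 13/18; threaded value p + q = 31; r = -19; T(3) = 1*(24) + 2*(12) + 2*(-19) = 10; iterating: T(3)=10, T(4)=82, T(5)=150, T(6)=334, T(7)=798, T(8)=1766, T(9)=4030, T(10)=9158, T(11)=20750, T(12)=47126, T(13)=106942, T(14)=242694, T(15)=550830; answer 550830

550830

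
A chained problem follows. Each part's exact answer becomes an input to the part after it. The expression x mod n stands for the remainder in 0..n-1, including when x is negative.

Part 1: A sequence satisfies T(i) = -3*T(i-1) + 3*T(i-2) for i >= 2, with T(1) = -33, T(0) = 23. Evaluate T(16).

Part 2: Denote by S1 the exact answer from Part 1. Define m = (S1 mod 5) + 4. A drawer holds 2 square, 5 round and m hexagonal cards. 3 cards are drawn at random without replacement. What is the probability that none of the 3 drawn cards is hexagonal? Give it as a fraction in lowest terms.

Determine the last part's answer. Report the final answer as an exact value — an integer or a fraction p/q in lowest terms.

5/52

Part 1: T(2) = -3*(-33) + 3*(23) = 168; iterating: T(2)=168, T(3)=-603, T(4)=2313, T(5)=-8748, T(6)=33183, T(7)=-125793, T(8)=476928, T(9)=-1808163, T(10)=6855273, T(11)=-25990308, T(12)=98536743, T(13)=-373581153, T(14)=1416353688, T(15)=-5369804523, T(16)=20358474633; answer 20358474633
Part 2: S1 = 20358474633; m = 7; total draws C(14,3) = 364; favorable C(7,3) = 35; P = 5/52; answer 5/52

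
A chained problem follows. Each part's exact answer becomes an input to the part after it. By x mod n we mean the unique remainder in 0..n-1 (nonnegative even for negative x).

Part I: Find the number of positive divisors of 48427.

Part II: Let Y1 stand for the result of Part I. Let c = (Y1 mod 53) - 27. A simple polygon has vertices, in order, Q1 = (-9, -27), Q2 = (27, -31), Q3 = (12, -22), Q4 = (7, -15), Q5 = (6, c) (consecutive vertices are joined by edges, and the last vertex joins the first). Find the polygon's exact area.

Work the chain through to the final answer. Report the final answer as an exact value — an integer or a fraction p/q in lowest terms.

Part I: 48427 = 79 * 613; number of divisors = (1+1) * (1+1) = 4; answer 4
Part II: Y1 = 4; c = -23; cross terms: (-9*-31 - 27*-27)=1008, (27*-22 - 12*-31)=-222, (12*-15 - 7*-22)=-26, (7*-23 - 6*-15)=-71, (6*-27 - -9*-23)=-369; twice the area = |320| = 320; area = 160; answer 160

160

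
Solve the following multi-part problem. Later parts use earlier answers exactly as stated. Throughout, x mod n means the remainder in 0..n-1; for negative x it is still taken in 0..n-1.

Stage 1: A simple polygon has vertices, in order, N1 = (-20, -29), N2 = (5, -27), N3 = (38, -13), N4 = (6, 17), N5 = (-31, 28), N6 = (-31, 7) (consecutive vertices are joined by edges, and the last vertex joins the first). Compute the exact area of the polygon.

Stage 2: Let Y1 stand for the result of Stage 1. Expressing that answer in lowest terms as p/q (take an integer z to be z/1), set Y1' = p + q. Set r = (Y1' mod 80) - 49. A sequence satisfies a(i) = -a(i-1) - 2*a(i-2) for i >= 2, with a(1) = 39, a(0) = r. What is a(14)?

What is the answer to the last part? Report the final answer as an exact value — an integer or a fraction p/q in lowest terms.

3525

Stage 1: cross terms: (-20*-27 - 5*-29)=685, (5*-13 - 38*-27)=961, (38*17 - 6*-13)=724, (6*28 - -31*17)=695, (-31*7 - -31*28)=651, (-31*-29 - -20*7)=1039; twice the area = |4755| = 4755; area = 4755/2; answer 4755/2
Stage 2: Y1 = 4755/2; threaded value p + q = 4757; r = -12; a(2) = -1*(39) - 2*(-12) = -15; iterating: a(2)=-15, a(3)=-63, a(4)=93, a(5)=33, a(6)=-219, a(7)=153, a(8)=285, a(9)=-591, a(10)=21, a(11)=1161, a(12)=-1203, a(13)=-1119, a(14)=3525; answer 3525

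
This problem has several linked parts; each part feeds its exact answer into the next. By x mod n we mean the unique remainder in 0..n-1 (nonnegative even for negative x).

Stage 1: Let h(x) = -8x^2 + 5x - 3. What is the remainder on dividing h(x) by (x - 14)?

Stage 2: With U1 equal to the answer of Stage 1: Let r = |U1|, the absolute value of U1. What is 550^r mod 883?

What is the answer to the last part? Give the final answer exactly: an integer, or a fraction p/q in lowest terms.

Stage 1: remainder = value at the root: -8*(14)^2 + 5*(14)^1 - 3 = (-1568) + (70) + (-3) = -1501; answer -1501
Stage 2: U1 = -1501; r = 1501; squarings mod 883: 550^1=550, 550^2=514, 550^4=179, 550^8=253, 550^16=433, 550^32=293, 550^64=198, 550^128=352, 550^256=284, 550^512=303, 550^1024=860; 550^1501 = 550^1 * 550^4 * 550^8 * 550^16 * 550^64 * 550^128 * 550^256 * 550^1024 = 780 (mod 883); answer 780

780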